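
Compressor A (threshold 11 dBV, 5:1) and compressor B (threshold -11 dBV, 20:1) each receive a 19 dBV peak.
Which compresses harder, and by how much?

A: 8 dB over, compressed to 1.6 dB over, so 6.4 dB of GR.
B: 30 dB over, compressed to 1.5 dB over, so 28.5 dB of GR.
B reduces 22.1 dB more.

B, by 22.1 dB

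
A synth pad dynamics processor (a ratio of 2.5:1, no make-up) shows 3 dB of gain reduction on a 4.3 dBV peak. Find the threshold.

-0.7 dBV

Input is 5 dB above T (since output overshoot × R = input overshoot: (1.3 − T)·2.5 = 4.3 − T gives T = -0.7 dBV).
Check: -0.7 + (4.3 − (-0.7))/2.5 = -0.7 + 2 = 1.3 dBV. ✓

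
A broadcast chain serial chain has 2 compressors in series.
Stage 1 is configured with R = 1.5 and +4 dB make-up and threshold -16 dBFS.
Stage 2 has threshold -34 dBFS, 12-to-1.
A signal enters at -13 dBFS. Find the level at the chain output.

Stage 1: -13 dBFS is 3 dB over -16 dBFS; at 1.5:1 that becomes 2 dB over, giving -14 dBFS; +4 dB make-up → -10 dBFS.
Stage 2: overshoot 24 dB → 24/12 = 2 dB → -32 dBFS.

-32 dBFS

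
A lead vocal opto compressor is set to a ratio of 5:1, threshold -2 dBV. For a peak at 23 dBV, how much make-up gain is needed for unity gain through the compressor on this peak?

Overshoot 25 dB → 25/5 = 5 dB after compression, so the compressed level is -2 + 5 = 3 dBV.
Make-up = target − compressed = 23 − 3 = 20 dB.

20 dB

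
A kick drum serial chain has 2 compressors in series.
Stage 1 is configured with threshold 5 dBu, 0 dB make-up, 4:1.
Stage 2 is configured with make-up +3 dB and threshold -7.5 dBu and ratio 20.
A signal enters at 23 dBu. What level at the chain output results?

-3.65 dBu

Stage 1: 23 dBu is 18 dB over 5 dBu; at 4:1 that becomes 4.5 dB over, giving 9.5 dBu.
Stage 2: overshoot 17 dB → 17/20 = 0.85 dB → -6.65 dBu; +3 dB make-up → -3.65 dBu.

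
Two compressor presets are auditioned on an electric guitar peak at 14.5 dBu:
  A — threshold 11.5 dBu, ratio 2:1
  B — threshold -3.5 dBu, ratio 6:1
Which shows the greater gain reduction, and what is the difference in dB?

B, by 13.5 dB

A: 3 dB over, compressed to 1.5 dB over, so 1.5 dB of GR.
B: 18 dB over, compressed to 3 dB over, so 15 dB of GR.
B reduces 13.5 dB more.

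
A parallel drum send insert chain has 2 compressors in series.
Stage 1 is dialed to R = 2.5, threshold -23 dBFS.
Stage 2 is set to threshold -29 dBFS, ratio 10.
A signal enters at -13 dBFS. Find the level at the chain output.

-28 dBFS

Stage 1: -13 dBFS is 10 dB over -23 dBFS; at 2.5:1 that becomes 4 dB over, giving -19 dBFS.
Stage 2: 10 dB above -29 dBFS, reduced 10:1 to 1 dB above → -28 dBFS.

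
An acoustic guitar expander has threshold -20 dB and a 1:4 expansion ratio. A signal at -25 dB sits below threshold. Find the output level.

-40 dB

Undershoot = (-20) − (-25) = 5 dB.
At 1:4, that expands to 20 dB under threshold.
Output = -20 − 20 = -40 dB.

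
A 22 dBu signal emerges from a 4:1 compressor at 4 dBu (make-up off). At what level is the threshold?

-2 dBu

Gain reduction = 22 − 4 = 18 dB; output overshoot = GR / (R − 1) = 18 / 3 = 6 dB.
Threshold = output − output overshoot = 4 − 6 = -2 dBu.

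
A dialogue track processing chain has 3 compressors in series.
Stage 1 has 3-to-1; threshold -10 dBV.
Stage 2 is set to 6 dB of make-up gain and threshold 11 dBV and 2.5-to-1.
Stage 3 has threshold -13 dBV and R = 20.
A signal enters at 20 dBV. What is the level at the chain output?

Stage 1: 30 dB above -10 dBV, reduced 3:1 to 10 dB above → 0 dBV.
Stage 2: 0 dBV ≤ 11 dBV, so stage 2 doesn't engage; make-up brings it to 6 dBV.
Stage 3: overshoot 19 dB → 19/20 = 0.95 dB → -12.05 dBV.

-12.05 dBV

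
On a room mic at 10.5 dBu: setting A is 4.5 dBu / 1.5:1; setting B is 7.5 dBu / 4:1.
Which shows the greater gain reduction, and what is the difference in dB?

B, by 0.25 dB

A: GR = 6 − 6/1.5 = 2 dB.
B: GR = 3 − 3/4 = 2.25 dB.
Difference: 0.25 dB in favour of B.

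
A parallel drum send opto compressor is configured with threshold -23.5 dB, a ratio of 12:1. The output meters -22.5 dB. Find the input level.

-11.5 dB

The compressed level sits -22.5 − (-23.5) = 1 dB over threshold.
Input overshoot = R × output overshoot = 12 dB → input = -23.5 + 12 = -11.5 dB.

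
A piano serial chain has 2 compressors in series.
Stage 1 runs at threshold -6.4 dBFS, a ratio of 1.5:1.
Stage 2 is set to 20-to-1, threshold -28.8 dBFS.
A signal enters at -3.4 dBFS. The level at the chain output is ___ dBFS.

-27.58 dBFS

Stage 1: 3 dB above -6.4 dBFS, reduced 1.5:1 to 2 dB above → -4.4 dBFS.
Stage 2: 24.4 dB above -28.8 dBFS, reduced 20:1 to 1.22 dB above → -27.58 dBFS.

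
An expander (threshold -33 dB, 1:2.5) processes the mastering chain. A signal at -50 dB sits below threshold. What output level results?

Below threshold, a 1:2.5 expander applies gain = (2.5−1)×(T − x) of attenuation.
(2.5−1) × 17 = 25.5 dB, so output = -50 − 25.5 = -75.5 dB.

-75.5 dB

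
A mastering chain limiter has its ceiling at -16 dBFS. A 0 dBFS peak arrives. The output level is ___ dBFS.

A brickwall limiter is an ∞:1 compressor: any input above the ceiling is clamped to -16 dBFS.

-16 dBFS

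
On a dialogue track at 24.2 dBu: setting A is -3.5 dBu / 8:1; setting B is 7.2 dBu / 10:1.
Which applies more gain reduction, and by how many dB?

A: 27.7 dB over, compressed to 3.4625 dB over, so 24.2375 dB of GR.
B: 17 dB over, compressed to 1.7 dB over, so 15.3 dB of GR.
A reduces 8.9375 dB more.

A, by 8.9375 dB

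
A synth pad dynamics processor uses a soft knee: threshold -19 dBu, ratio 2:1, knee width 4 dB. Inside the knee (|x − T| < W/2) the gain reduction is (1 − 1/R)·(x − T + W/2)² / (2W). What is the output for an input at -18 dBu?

-18.5625 dBu

x − T + W/2 = -18 − (-19) + 2 = 3.
GR = (1 − 1/2) × 3² / 8 = 0.5 × 9 / 8 = 0.5625 dB.
Output = -18 − 0.5625 = -18.5625 dBu.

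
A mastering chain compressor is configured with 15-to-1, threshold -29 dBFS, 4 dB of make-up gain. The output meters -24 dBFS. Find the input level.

-14 dBFS

Remove make-up: -24 − 4 = -28 dBFS.
The compressed level sits -28 − (-29) = 1 dB over threshold.
Undo the ratio: input overshoot = 1 × 15 = 15 dB, giving input = -14 dBFS.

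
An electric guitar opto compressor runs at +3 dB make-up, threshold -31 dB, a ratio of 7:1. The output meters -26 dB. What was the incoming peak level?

Remove make-up: -26 − 3 = -29 dB.
That's 2 dB above the -31 dB threshold.
Input overshoot = R × output overshoot = 14 dB → input = -31 + 14 = -17 dB.

-17 dB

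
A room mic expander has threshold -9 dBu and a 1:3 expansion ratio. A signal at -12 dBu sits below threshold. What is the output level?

-18 dBu

Below threshold, a 1:3 expander applies gain = (3−1)×(T − x) of attenuation.
(3−1) × 3 = 6 dB, so output = -12 − 6 = -18 dBu.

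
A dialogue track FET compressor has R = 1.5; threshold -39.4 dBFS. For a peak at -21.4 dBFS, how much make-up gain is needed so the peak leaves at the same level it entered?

Without make-up, output = threshold + overshoot/1.5 = -39.4 + 12 = -27.4 dBFS.
Gap to target: 6 dB.

6 dB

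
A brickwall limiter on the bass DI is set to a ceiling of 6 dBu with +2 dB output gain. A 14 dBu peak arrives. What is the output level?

The limiter clamps the peak to its 6 dBu ceiling.
Output gain then adds 2 dB: 6 + 2 = 8 dBu.

8 dBu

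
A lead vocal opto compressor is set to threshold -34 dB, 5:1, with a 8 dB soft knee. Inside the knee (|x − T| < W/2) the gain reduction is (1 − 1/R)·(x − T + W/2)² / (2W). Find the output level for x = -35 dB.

-35.45 dB

x − T + W/2 = -35 − (-34) + 4 = 3.
GR = (1 − 1/5) × 3² / 16 = 0.8 × 9 / 16 = 0.45 dB.
Output = -35 − 0.45 = -35.45 dB.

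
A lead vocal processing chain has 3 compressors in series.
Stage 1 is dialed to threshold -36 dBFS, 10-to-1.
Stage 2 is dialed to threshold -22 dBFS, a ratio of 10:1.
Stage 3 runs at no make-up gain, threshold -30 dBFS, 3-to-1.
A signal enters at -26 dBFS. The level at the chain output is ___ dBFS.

-35 dBFS

Stage 1: -26 dBFS is 10 dB over -36 dBFS; at 10:1 that becomes 1 dB over, giving -35 dBFS.
Stage 2: below threshold (-35 ≤ -22); passes unchanged; output -35 dBFS.
Stage 3: below threshold (-35 ≤ -30); passes unchanged; output -35 dBFS.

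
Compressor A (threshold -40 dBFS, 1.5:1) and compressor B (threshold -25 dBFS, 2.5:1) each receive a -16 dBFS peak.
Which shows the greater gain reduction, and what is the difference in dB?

A: overshoot 24 dB → output overshoot 16 dB → GR 8 dB.
B: overshoot 9 dB → output overshoot 3.6 dB → GR 5.4 dB.
A reduces 2.6 dB more.

A, by 2.6 dB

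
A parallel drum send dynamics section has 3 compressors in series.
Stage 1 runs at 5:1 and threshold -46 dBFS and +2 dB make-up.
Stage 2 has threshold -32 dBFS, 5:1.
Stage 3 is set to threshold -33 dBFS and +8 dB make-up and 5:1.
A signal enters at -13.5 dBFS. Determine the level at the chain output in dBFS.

Stage 1: -13.5 dBFS is 32.5 dB over -46 dBFS; at 5:1 that becomes 6.5 dB over, giving -39.5 dBFS; +2 dB make-up → -37.5 dBFS.
Stage 2: -37.5 dBFS ≤ -32 dBFS, so stage 2 doesn't engage; output -37.5 dBFS.
Stage 3: -37.5 dBFS ≤ -33 dBFS, so stage 3 doesn't engage; make-up brings it to -29.5 dBFS.

-29.5 dBFS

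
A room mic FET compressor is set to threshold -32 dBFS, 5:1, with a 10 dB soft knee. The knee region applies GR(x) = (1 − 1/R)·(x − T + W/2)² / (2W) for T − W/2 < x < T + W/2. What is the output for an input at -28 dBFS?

-31.24 dBFS

x − T + W/2 = -28 − (-32) + 5 = 9.
GR = (1 − 1/5) × 9² / 20 = 0.8 × 81 / 20 = 3.24 dB.
Output = -28 − 3.24 = -31.24 dBFS.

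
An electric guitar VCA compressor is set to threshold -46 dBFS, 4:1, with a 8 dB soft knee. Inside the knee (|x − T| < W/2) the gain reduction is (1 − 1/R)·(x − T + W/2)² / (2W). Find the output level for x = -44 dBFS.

-45.6875 dBFS

x − T + W/2 = -44 − (-46) + 4 = 6.
GR = (1 − 1/4) × 6² / 16 = 0.75 × 36 / 16 = 1.6875 dB.
Output = -44 − 1.6875 = -45.6875 dBFS.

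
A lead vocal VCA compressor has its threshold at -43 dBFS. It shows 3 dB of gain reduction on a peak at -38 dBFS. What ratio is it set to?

2.5:1

Input overshoot = -38 − (-43) = 5 dB.
Output overshoot = 5 − 3 = 2 dB.
Ratio = input overshoot / output overshoot = 5 / 2 = 2.5.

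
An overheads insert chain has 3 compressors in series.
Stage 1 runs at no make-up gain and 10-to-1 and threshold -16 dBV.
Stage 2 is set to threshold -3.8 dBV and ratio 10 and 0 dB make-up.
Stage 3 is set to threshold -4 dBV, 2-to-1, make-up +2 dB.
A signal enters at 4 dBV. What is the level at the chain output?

-12 dBV

Stage 1: 4 dBV is 20 dB over -16 dBV; at 10:1 that becomes 2 dB over, giving -14 dBV.
Stage 2: -14 dBV is at or below the -3.8 dBV threshold — no compression; output -14 dBV.
Stage 3: below threshold (-14 ≤ -4); passes unchanged; make-up brings it to -12 dBV.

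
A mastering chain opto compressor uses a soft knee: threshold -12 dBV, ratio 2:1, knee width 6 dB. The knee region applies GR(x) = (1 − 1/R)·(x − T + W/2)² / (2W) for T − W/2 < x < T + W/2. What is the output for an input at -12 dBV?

-12.375 dBV

x − T + W/2 = -12 − (-12) + 3 = 3.
GR = (1 − 1/2) × 3² / 12 = 0.5 × 9 / 12 = 0.375 dB.
Output = -12 − 0.375 = -12.375 dBV.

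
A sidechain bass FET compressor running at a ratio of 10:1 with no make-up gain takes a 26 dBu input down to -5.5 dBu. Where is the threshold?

-9 dBu

Gain reduction = 26 − (-5.5) = 31.5 dB; output overshoot = GR / (R − 1) = 31.5 / 9 = 3.5 dB.
Threshold = output − output overshoot = -5.5 − 3.5 = -9 dBu.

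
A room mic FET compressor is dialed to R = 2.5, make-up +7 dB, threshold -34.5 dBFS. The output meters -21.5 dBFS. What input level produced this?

Remove make-up: -21.5 − 7 = -28.5 dBFS.
The compressed level sits -28.5 − (-34.5) = 6 dB over threshold.
Undo the ratio: input overshoot = 6 × 2.5 = 15 dB, giving input = -19.5 dBFS.

-19.5 dBFS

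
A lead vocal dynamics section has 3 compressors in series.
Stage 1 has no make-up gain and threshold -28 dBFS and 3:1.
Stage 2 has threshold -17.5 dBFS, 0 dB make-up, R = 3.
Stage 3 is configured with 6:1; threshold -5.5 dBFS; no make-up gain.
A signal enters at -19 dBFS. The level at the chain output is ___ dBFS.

-25 dBFS

Stage 1: overshoot 9 dB → 9/3 = 3 dB → -25 dBFS.
Stage 2: -25 dBFS is at or below the -17.5 dBFS threshold — no compression; output -25 dBFS.
Stage 3: -25 dBFS ≤ -5.5 dBFS, so stage 3 doesn't engage; output -25 dBFS.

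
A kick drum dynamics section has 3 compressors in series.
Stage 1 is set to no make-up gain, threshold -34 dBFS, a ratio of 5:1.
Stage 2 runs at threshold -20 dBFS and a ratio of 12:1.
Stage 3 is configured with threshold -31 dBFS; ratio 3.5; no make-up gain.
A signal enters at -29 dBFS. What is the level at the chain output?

-33 dBFS

Stage 1: 5 dB above -34 dBFS, reduced 5:1 to 1 dB above → -33 dBFS.
Stage 2: -33 dBFS ≤ -20 dBFS, so stage 2 doesn't engage; output -33 dBFS.
Stage 3: -33 dBFS is at or below the -31 dBFS threshold — no compression; output -33 dBFS.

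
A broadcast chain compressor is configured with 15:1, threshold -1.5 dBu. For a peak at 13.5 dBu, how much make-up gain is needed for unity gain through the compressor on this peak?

The peak compresses to -1.5 + 15/15 = -0.5 dBu.
To reach 13.5 dBu requires 13.5 − (-0.5) = 14 dB of make-up.

14 dB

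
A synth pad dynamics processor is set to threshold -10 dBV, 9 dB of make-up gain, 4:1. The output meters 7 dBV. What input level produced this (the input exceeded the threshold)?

22 dBV

Stripping the +9 dB make-up gives -2 dBV at the gain stage.
The compressed level sits -2 − (-10) = 8 dB over threshold.
Undo the ratio: input overshoot = 8 × 4 = 32 dB, giving input = 22 dBV.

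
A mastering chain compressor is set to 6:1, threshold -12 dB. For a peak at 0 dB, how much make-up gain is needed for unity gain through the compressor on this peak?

10 dB

The peak compresses to -12 + 12/6 = -10 dB.
To reach 0 dB requires 0 − (-10) = 10 dB of make-up.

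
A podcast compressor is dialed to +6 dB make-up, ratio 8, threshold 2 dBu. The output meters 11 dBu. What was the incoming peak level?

26 dBu

Remove make-up: 11 − 6 = 5 dBu.
That's 3 dB above the 2 dBu threshold.
Before 8:1 compression the overshoot was 3 × 8 = 24 dB, so input = 2 + 24 = 26 dBu.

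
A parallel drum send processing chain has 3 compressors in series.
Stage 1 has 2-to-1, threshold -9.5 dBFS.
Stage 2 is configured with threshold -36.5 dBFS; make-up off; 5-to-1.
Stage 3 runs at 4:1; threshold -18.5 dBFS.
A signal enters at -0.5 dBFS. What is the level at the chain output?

-30.2 dBFS

Stage 1: 9 dB above -9.5 dBFS, reduced 2:1 to 4.5 dB above → -5 dBFS.
Stage 2: overshoot 31.5 dB → 31.5/5 = 6.3 dB → -30.2 dBFS.
Stage 3: -30.2 dBFS ≤ -18.5 dBFS, so stage 3 doesn't engage; output -30.2 dBFS.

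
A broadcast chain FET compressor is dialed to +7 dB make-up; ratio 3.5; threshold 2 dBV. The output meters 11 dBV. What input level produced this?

Remove make-up: 11 − 7 = 4 dBV.
That's 2 dB above the 2 dBV threshold.
Input overshoot = R × output overshoot = 7 dB → input = 2 + 7 = 9 dBV.

9 dBV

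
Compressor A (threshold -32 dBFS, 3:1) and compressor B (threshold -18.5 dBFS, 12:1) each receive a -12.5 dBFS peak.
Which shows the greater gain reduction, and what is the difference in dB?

A: 19.5 dB over, compressed to 6.5 dB over, so 13 dB of GR.
B: 6 dB over, compressed to 0.5 dB over, so 5.5 dB of GR.
Difference: 7.5 dB in favour of A.

A, by 7.5 dB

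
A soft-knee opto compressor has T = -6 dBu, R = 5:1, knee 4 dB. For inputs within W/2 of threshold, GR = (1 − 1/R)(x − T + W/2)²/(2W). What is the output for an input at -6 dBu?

-6.4 dBu

x − T + W/2 = -6 − (-6) + 2 = 2.
GR = (1 − 1/5) × 2² / 8 = 0.8 × 4 / 8 = 0.4 dB.
Output = -6 − 0.4 = -6.4 dBu.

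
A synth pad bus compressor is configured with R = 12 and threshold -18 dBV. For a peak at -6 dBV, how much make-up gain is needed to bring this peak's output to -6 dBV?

11 dB

Overshoot 12 dB → 12/12 = 1 dB after compression, so the compressed level is -18 + 1 = -17 dBV.
Make-up = target − compressed = -6 − (-17) = 11 dB.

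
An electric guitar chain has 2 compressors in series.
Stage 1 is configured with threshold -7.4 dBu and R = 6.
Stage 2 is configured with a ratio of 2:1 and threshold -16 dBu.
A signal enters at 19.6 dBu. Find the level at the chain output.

Stage 1: overshoot 27 dB → 27/6 = 4.5 dB → -2.9 dBu.
Stage 2: overshoot 13.1 dB → 13.1/2 = 6.55 dB → -9.45 dBu.

-9.45 dBu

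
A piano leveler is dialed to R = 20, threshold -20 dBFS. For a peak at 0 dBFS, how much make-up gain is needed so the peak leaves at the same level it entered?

19 dB

Without make-up, output = threshold + overshoot/20 = -20 + 1 = -19 dBFS.
Gap to target: 19 dB.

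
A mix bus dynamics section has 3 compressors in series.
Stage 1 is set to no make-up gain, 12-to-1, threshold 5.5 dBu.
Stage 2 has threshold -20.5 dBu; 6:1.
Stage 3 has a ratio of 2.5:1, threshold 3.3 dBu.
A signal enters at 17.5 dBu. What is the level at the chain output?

Stage 1: overshoot 12 dB → 12/12 = 1 dB → 6.5 dBu.
Stage 2: overshoot 27 dB → 27/6 = 4.5 dB → -16 dBu.
Stage 3: below threshold (-16 ≤ 3.3); passes unchanged; output -16 dBu.

-16 dBu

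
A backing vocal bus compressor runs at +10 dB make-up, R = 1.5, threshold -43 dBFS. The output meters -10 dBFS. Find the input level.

Stripping the +10 dB make-up gives -20 dBFS at the gain stage.
The compressed level sits -20 − (-43) = 23 dB over threshold.
Undo the ratio: input overshoot = 23 × 1.5 = 34.5 dB, giving input = -8.5 dBFS.

-8.5 dBFS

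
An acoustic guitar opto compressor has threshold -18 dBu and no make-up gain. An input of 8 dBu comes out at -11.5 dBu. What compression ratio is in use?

Input overshoot = 8 − (-18) = 26 dB; output overshoot = -11.5 − (-18) = 6.5 dB.
Ratio = 26 / 6.5 = 4.

4:1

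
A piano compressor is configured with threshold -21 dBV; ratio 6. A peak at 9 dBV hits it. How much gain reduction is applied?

9 dBV exceeds the threshold by 30 dB.
A 6:1 ratio leaves 5 dB of that excess.
Gain reduction = 30 − 5 = 25 dB.

25 dB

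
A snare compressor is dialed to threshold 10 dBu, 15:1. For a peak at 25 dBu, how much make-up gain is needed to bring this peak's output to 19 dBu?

8 dB

The peak compresses to 10 + 15/15 = 11 dBu.
To reach 19 dBu requires 19 − 11 = 8 dB of make-up.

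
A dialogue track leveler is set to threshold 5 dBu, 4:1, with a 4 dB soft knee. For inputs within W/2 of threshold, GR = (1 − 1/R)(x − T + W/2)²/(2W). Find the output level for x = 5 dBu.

x − T + W/2 = 5 − 5 + 2 = 2.
GR = (1 − 1/4) × 2² / 8 = 0.75 × 4 / 8 = 0.375 dB.
Output = 5 − 0.375 = 4.625 dBu.

4.625 dBu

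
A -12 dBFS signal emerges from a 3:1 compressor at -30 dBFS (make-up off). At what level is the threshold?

Let T be the threshold. Output overshoot = (input overshoot)/R, so -30 − T = (-12 − T)/3.
3·(-30 − T) = -12 − T → 2·T = -90 − (-12) = -78.
T = -78/2 = -39 dBFS.

-39 dBFS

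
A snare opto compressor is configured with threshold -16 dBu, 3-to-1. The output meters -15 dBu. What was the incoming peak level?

-13 dBu

That's 1 dB above the -16 dBu threshold.
Before 3:1 compression the overshoot was 1 × 3 = 3 dB, so input = -16 + 3 = -13 dBu.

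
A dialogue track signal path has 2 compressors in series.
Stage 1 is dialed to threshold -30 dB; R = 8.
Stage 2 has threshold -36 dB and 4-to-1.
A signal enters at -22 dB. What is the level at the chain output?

Stage 1: 8 dB above -30 dB, reduced 8:1 to 1 dB above → -29 dB.
Stage 2: 7 dB above -36 dB, reduced 4:1 to 1.75 dB above → -34.25 dB.

-34.25 dB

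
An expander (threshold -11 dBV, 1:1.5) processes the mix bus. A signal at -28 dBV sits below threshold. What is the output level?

-36.5 dBV

Below threshold, a 1:1.5 expander applies gain = (1.5−1)×(T − x) of attenuation.
(1.5−1) × 17 = 8.5 dB, so output = -28 − 8.5 = -36.5 dBV.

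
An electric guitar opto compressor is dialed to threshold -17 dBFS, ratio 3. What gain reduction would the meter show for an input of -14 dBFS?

2 dB

-14 dBFS exceeds the threshold by 3 dB.
After 3:1 compression the overshoot becomes 3/3 = 1 dB.
GR = overshoot in − overshoot out = 3 − 1 = 2 dB.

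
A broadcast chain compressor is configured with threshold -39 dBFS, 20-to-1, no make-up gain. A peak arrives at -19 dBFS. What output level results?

The input is 20 dB above the -39 dBFS threshold.
The 20 dB excess becomes 1 dB after 20:1 reduction.
Output = -39 + 1 = -38 dBFS.

-38 dBFS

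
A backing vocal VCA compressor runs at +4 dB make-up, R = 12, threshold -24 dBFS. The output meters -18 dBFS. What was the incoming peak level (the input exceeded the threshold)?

Stripping the +4 dB make-up gives -22 dBFS at the gain stage.
The compressed level sits -22 − (-24) = 2 dB over threshold.
Undo the ratio: input overshoot = 2 × 12 = 24 dB, giving input = 0 dBFS.

0 dBFS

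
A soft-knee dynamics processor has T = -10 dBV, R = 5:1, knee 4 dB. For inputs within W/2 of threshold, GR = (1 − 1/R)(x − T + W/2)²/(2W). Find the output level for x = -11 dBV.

-11.1 dBV

x − T + W/2 = -11 − (-10) + 2 = 1.
GR = (1 − 1/5) × 1² / 8 = 0.8 × 1 / 8 = 0.1 dB.
Output = -11 − 0.1 = -11.1 dBV.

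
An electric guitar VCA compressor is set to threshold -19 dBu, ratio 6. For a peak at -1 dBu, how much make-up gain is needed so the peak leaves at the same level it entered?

The peak compresses to -19 + 18/6 = -16 dBu.
To reach -1 dBu requires -1 − (-16) = 15 dB of make-up.

15 dB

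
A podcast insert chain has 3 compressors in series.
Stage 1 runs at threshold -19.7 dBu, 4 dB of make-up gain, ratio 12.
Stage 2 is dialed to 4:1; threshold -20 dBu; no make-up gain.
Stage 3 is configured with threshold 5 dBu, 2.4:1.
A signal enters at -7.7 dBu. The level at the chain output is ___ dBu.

Stage 1: -7.7 dBu is 12 dB over -19.7 dBu; at 12:1 that becomes 1 dB over, giving -18.7 dBu; +4 dB make-up → -14.7 dBu.
Stage 2: -14.7 dBu is 5.3 dB over -20 dBu; at 4:1 that becomes 1.325 dB over, giving -18.675 dBu.
Stage 3: below threshold (-18.675 ≤ 5); passes unchanged; output -18.675 dBu.

-18.675 dBu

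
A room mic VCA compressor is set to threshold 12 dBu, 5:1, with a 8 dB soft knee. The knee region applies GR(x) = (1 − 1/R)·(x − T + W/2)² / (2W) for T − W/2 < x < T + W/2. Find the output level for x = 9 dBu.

8.95 dBu

x − T + W/2 = 9 − 12 + 4 = 1.
GR = (1 − 1/5) × 1² / 16 = 0.8 × 1 / 16 = 0.05 dB.
Output = 9 − 0.05 = 8.95 dBu.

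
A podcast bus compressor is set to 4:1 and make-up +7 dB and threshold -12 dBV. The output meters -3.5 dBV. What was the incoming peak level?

Remove make-up: -3.5 − 7 = -10.5 dBV.
Post-compression overshoot = -10.5 − (-12) = 1.5 dB.
Before 4:1 compression the overshoot was 1.5 × 4 = 6 dB, so input = -12 + 6 = -6 dBV.

-6 dBV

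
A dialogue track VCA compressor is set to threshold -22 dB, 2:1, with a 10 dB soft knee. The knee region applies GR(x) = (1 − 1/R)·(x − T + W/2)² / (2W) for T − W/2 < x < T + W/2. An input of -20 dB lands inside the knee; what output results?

x − T + W/2 = -20 − (-22) + 5 = 7.
GR = (1 − 1/2) × 7² / 20 = 0.5 × 49 / 20 = 1.225 dB.
Output = -20 − 1.225 = -21.225 dB.

-21.225 dB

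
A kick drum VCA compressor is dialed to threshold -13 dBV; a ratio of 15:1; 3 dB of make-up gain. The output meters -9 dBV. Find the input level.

2 dBV

Remove make-up: -9 − 3 = -12 dBV.
The compressed level sits -12 − (-13) = 1 dB over threshold.
Before 15:1 compression the overshoot was 1 × 15 = 15 dB, so input = -13 + 15 = 2 dBV.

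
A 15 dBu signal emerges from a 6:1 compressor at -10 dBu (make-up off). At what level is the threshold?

-15 dBu

Let T be the threshold. Output overshoot = (input overshoot)/R, so -10 − T = (15 − T)/6.
6·(-10 − T) = 15 − T → 5·T = -60 − 15 = -75.
T = -75/5 = -15 dBu.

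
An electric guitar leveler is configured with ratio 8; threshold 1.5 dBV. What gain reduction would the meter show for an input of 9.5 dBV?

7 dB

9.5 dBV exceeds the threshold by 8 dB.
After 8:1 compression the overshoot becomes 8/8 = 1 dB.
GR = overshoot in − overshoot out = 8 − 1 = 7 dB.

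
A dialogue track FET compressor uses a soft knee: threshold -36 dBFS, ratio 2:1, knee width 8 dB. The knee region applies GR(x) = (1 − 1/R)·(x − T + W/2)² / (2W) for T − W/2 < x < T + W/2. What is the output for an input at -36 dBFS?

x − T + W/2 = -36 − (-36) + 4 = 4.
GR = (1 − 1/2) × 4² / 16 = 0.5 × 16 / 16 = 0.5 dB.
Output = -36 − 0.5 = -36.5 dBFS.

-36.5 dBFS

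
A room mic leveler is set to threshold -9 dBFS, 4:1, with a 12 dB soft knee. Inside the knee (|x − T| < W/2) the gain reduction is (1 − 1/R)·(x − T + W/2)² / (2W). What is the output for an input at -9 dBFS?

x − T + W/2 = -9 − (-9) + 6 = 6.
GR = (1 − 1/4) × 6² / 24 = 0.75 × 36 / 24 = 1.125 dB.
Output = -9 − 1.125 = -10.125 dBFS.

-10.125 dBFS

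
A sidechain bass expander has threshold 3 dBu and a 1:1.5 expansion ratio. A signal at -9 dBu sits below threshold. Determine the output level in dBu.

The input is 12 dB below the 3 dBu threshold.
A 1:1.5 expander multiplies undershoot by 1.5: 12 × 1.5 = 18 dB below threshold.
Output = 3 − 18 = -15 dBu.

-15 dBu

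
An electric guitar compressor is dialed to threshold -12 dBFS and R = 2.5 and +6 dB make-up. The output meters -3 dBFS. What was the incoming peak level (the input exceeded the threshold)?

Before make-up, the level was -3 − 6 = -9 dBFS.
Post-compression overshoot = -9 − (-12) = 3 dB.
Input overshoot = R × output overshoot = 7.5 dB → input = -12 + 7.5 = -4.5 dBFS.

-4.5 dBFS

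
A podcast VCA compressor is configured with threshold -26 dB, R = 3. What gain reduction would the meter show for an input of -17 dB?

6 dB

Overshoot = -17 − (-26) = 9 dB.
At 3:1, output sits 9/3 = 3 dB above threshold.
Gain reduction = 9 − 3 = 6 dB.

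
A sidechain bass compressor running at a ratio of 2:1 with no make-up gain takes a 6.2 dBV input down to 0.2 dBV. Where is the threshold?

-5.8 dBV

Input is 12 dB above T (since output overshoot × R = input overshoot: (0.2 − T)·2 = 6.2 − T gives T = -5.8 dBV).
Check: -5.8 + (6.2 − (-5.8))/2 = -5.8 + 6 = 0.2 dBV. ✓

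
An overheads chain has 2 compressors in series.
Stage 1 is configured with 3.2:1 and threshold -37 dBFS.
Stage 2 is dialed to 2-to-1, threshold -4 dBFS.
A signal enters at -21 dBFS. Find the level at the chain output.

-32 dBFS

Stage 1: -21 dBFS is 16 dB over -37 dBFS; at 3.2:1 that becomes 5 dB over, giving -32 dBFS.
Stage 2: below threshold (-32 ≤ -4); passes unchanged; output -32 dBFS.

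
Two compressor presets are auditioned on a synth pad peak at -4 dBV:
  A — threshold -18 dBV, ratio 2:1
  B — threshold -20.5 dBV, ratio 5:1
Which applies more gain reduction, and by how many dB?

A: overshoot 14 dB → output overshoot 7 dB → GR 7 dB.
B: overshoot 16.5 dB → output overshoot 3.3 dB → GR 13.2 dB.
B reduces 6.2 dB more.

B, by 6.2 dB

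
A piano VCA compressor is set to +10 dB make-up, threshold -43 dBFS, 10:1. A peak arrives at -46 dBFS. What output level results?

-36 dBFS

-46 dBFS is 3 dB below the -43 dBFS threshold, so no gain reduction is applied.
Make-up gain adds 10 dB: -46 + 10 = -36 dBFS.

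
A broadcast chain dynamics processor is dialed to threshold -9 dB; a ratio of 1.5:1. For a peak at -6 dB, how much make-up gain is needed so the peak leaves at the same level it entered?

1 dB

The peak compresses to -9 + 3/1.5 = -7 dB.
To reach -6 dB requires -6 − (-7) = 1 dB of make-up.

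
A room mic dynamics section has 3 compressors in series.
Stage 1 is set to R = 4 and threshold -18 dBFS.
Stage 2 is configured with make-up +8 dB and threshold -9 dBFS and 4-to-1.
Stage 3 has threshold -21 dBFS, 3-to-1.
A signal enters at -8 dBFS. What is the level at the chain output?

Stage 1: overshoot 10 dB → 10/4 = 2.5 dB → -15.5 dBFS.
Stage 2: -15.5 dBFS ≤ -9 dBFS, so stage 2 doesn't engage; make-up brings it to -7.5 dBFS.
Stage 3: overshoot 13.5 dB → 13.5/3 = 4.5 dB → -16.5 dBFS.

-16.5 dBFS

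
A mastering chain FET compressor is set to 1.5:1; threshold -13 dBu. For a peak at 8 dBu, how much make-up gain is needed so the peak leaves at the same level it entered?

7 dB

The peak compresses to -13 + 21/1.5 = 1 dBu.
To reach 8 dBu requires 8 − 1 = 7 dB of make-up.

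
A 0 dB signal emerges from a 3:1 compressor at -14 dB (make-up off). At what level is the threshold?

-21 dB

Let T be the threshold. Output overshoot = (input overshoot)/R, so -14 − T = (0 − T)/3.
3·(-14 − T) = 0 − T → 2·T = -42 − 0 = -42.
T = -42/2 = -21 dB.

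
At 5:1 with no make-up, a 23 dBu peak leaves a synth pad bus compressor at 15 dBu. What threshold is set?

Input is 10 dB above T (since output overshoot × R = input overshoot: (15 − T)·5 = 23 − T gives T = 13 dBu).
Check: 13 + (23 − 13)/5 = 13 + 2 = 15 dBu. ✓

13 dBu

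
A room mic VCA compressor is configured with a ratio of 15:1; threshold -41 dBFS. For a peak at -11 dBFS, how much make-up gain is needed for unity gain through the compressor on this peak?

Overshoot 30 dB → 30/15 = 2 dB after compression, so the compressed level is -41 + 2 = -39 dBFS.
Make-up = target − compressed = -11 − (-39) = 28 dB.

28 dB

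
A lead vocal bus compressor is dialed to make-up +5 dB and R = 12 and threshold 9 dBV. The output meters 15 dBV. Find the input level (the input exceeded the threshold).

Remove make-up: 15 − 5 = 10 dBV.
That's 1 dB above the 9 dBV threshold.
Input overshoot = R × output overshoot = 12 dB → input = 9 + 12 = 21 dBV.

21 dBV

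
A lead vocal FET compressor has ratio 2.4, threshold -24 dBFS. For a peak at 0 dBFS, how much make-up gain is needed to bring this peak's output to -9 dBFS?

Without make-up, output = threshold + overshoot/2.4 = -24 + 10 = -14 dBFS.
Gap to target: 5 dB.

5 dB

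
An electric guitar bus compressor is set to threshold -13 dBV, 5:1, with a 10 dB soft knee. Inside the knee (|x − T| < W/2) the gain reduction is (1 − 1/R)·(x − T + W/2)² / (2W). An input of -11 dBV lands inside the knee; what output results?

x − T + W/2 = -11 − (-13) + 5 = 7.
GR = (1 − 1/5) × 7² / 20 = 0.8 × 49 / 20 = 1.96 dB.
Output = -11 − 1.96 = -12.96 dBV.

-12.96 dBV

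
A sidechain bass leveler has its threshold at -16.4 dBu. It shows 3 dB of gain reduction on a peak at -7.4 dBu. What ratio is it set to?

Input overshoot = -7.4 − (-16.4) = 9 dB.
Output overshoot = 9 − 3 = 6 dB.
Ratio = input overshoot / output overshoot = 9 / 6 = 1.5.

1.5:1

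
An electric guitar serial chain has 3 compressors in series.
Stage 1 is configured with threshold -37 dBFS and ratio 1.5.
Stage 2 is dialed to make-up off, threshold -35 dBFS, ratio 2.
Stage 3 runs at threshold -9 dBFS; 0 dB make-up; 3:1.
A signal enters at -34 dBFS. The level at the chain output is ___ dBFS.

-35 dBFS

Stage 1: 3 dB above -37 dBFS, reduced 1.5:1 to 2 dB above → -35 dBFS.
Stage 2: -35 dBFS ≤ -35 dBFS, so stage 2 doesn't engage; output -35 dBFS.
Stage 3: below threshold (-35 ≤ -9); passes unchanged; output -35 dBFS.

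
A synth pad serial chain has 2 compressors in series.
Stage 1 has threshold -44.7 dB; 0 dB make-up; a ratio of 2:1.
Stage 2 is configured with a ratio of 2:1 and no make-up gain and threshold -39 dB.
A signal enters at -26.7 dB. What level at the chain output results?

-37.35 dB

Stage 1: overshoot 18 dB → 18/2 = 9 dB → -35.7 dB.
Stage 2: 3.3 dB above -39 dB, reduced 2:1 to 1.65 dB above → -37.35 dB.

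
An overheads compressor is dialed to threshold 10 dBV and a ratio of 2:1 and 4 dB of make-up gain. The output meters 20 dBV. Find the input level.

Before make-up, the level was 20 − 4 = 16 dBV.
The compressed level sits 16 − 10 = 6 dB over threshold.
Input overshoot = R × output overshoot = 12 dB → input = 10 + 12 = 22 dBV.

22 dBV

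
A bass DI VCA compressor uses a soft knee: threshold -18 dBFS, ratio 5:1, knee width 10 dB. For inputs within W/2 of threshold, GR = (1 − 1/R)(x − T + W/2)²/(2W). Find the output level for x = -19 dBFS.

-19.64 dBFS

x − T + W/2 = -19 − (-18) + 5 = 4.
GR = (1 − 1/5) × 4² / 20 = 0.8 × 16 / 20 = 0.64 dB.
Output = -19 − 0.64 = -19.64 dBFS.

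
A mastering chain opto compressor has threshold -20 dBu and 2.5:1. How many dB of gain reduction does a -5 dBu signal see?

9 dB

Overshoot = -5 − (-20) = 15 dB.
After 2.5:1 compression the overshoot becomes 15/2.5 = 6 dB.
So the signal is attenuated by 15 − 6 = 9 dB.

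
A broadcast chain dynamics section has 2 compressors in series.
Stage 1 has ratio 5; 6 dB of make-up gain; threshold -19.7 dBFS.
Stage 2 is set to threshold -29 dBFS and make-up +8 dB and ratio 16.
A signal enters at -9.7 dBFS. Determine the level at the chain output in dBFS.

-19.91875 dBFS

Stage 1: 10 dB above -19.7 dBFS, reduced 5:1 to 2 dB above → -17.7 dBFS; +6 dB make-up → -11.7 dBFS.
Stage 2: overshoot 17.3 dB → 17.3/16 = 1.08125 dB → -27.91875 dBFS; +8 dB make-up → -19.91875 dBFS.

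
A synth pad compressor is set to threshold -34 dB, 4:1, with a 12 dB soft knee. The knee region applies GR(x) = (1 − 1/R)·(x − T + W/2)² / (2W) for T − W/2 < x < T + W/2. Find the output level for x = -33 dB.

x − T + W/2 = -33 − (-34) + 6 = 7.
GR = (1 − 1/4) × 7² / 24 = 0.75 × 49 / 24 = 1.53125 dB.
Output = -33 − 1.53125 = -34.53125 dB.

-34.53125 dB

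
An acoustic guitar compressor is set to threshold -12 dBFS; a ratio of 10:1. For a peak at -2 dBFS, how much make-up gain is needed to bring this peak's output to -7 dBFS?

The peak compresses to -12 + 10/10 = -11 dBFS.
To reach -7 dBFS requires -7 − (-11) = 4 dB of make-up.

4 dB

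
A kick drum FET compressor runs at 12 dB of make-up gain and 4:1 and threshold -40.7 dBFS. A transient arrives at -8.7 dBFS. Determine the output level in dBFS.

-20.7 dBFS

Overshoot: -8.7 − (-40.7) = 32 dB.
4:1 compression reduces that to 32/4 = 8 dB over.
Output = -40.7 + 8 = -32.7 dBFS; make-up adds 12 dB, giving -20.7 dBFS.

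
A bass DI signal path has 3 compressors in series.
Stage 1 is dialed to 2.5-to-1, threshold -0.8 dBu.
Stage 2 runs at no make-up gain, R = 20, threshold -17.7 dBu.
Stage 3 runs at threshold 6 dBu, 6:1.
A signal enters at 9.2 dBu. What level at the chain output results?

-16.655 dBu

Stage 1: overshoot 10 dB → 10/2.5 = 4 dB → 3.2 dBu.
Stage 2: overshoot 20.9 dB → 20.9/20 = 1.045 dB → -16.655 dBu.
Stage 3: below threshold (-16.655 ≤ 6); passes unchanged; output -16.655 dBu.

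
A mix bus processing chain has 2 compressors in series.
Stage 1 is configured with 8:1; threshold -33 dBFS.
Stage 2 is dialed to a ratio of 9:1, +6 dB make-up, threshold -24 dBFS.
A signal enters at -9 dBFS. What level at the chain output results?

-24 dBFS

Stage 1: -9 dBFS is 24 dB over -33 dBFS; at 8:1 that becomes 3 dB over, giving -30 dBFS.
Stage 2: -30 dBFS is at or below the -24 dBFS threshold — no compression; make-up brings it to -24 dBFS.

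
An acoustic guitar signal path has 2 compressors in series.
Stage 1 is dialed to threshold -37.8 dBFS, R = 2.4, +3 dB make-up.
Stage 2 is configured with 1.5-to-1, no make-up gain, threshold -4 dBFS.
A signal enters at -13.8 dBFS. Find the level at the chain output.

-24.8 dBFS

Stage 1: overshoot 24 dB → 24/2.4 = 10 dB → -27.8 dBFS; +3 dB make-up → -24.8 dBFS.
Stage 2: below threshold (-24.8 ≤ -4); passes unchanged; output -24.8 dBFS.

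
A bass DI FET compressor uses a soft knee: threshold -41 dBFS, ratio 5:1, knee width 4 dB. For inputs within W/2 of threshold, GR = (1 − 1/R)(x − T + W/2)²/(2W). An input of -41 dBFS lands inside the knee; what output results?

-41.4 dBFS

x − T + W/2 = -41 − (-41) + 2 = 2.
GR = (1 − 1/5) × 2² / 8 = 0.8 × 4 / 8 = 0.4 dB.
Output = -41 − 0.4 = -41.4 dBFS.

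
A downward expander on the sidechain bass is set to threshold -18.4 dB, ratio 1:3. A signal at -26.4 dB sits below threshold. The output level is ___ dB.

-42.4 dB

The input is 8 dB below the -18.4 dB threshold.
A 1:3 expander multiplies undershoot by 3: 8 × 3 = 24 dB below threshold.
Output = -18.4 − 24 = -42.4 dB.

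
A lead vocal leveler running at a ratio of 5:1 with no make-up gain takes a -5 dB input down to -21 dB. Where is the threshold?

-25 dB

Input is 20 dB above T (since output overshoot × R = input overshoot: (-21 − T)·5 = -5 − T gives T = -25 dB).
Check: -25 + (-5 − (-25))/5 = -25 + 4 = -21 dB. ✓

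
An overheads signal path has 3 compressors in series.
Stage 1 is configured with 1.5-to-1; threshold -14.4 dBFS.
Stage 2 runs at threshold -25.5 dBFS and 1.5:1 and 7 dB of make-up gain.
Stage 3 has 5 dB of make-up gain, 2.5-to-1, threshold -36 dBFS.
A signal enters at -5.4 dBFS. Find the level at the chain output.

-19.44 dBFS

Stage 1: overshoot 9 dB → 9/1.5 = 6 dB → -8.4 dBFS.
Stage 2: overshoot 17.1 dB → 17.1/1.5 = 11.4 dB → -14.1 dBFS; +7 dB make-up → -7.1 dBFS.
Stage 3: overshoot 28.9 dB → 28.9/2.5 = 11.56 dB → -24.44 dBFS; +5 dB make-up → -19.44 dBFS.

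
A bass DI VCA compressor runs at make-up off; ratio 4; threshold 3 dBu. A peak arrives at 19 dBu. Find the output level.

Overshoot: 19 − 3 = 16 dB.
At 4:1 the overshoot is divided by 4, leaving 4 dB above threshold.
Output = 3 + 4 = 7 dBu.

7 dBu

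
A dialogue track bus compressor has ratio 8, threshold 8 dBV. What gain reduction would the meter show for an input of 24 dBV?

The signal is 16 dB above threshold.
At 8:1, output sits 16/8 = 2 dB above threshold.
Gain reduction = 16 − 2 = 14 dB.

14 dB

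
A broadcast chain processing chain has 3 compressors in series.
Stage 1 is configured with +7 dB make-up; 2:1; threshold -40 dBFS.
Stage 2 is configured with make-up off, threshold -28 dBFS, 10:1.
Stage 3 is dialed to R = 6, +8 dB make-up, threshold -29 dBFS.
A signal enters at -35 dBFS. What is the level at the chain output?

-22.5 dBFS

Stage 1: overshoot 5 dB → 5/2 = 2.5 dB → -37.5 dBFS; +7 dB make-up → -30.5 dBFS.
Stage 2: -30.5 dBFS ≤ -28 dBFS, so stage 2 doesn't engage; output -30.5 dBFS.
Stage 3: -30.5 dBFS ≤ -29 dBFS, so stage 3 doesn't engage; make-up brings it to -22.5 dBFS.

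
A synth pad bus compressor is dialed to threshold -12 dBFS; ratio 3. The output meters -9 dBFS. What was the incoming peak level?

-3 dBFS

Post-compression overshoot = -9 − (-12) = 3 dB.
Input overshoot = R × output overshoot = 9 dB → input = -12 + 9 = -3 dBFS.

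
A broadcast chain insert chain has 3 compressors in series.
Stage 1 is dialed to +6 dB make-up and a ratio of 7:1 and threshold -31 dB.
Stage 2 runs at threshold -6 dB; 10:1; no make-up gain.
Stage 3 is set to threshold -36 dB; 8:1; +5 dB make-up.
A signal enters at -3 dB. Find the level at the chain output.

-29.125 dB

Stage 1: -3 dB is 28 dB over -31 dB; at 7:1 that becomes 4 dB over, giving -27 dB; +6 dB make-up → -21 dB.
Stage 2: below threshold (-21 ≤ -6); passes unchanged; output -21 dB.
Stage 3: overshoot 15 dB → 15/8 = 1.875 dB → -34.125 dB; +5 dB make-up → -29.125 dB.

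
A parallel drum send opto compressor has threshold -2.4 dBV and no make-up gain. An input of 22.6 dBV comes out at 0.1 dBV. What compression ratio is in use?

Input overshoot = 22.6 − (-2.4) = 25 dB; output overshoot = 0.1 − (-2.4) = 2.5 dB.
Ratio = 25 / 2.5 = 10.

10:1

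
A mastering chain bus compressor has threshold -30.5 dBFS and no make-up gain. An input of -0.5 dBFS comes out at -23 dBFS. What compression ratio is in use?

Input overshoot = -0.5 − (-30.5) = 30 dB; output overshoot = -23 − (-30.5) = 7.5 dB.
Ratio = 30 / 7.5 = 4.

4:1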